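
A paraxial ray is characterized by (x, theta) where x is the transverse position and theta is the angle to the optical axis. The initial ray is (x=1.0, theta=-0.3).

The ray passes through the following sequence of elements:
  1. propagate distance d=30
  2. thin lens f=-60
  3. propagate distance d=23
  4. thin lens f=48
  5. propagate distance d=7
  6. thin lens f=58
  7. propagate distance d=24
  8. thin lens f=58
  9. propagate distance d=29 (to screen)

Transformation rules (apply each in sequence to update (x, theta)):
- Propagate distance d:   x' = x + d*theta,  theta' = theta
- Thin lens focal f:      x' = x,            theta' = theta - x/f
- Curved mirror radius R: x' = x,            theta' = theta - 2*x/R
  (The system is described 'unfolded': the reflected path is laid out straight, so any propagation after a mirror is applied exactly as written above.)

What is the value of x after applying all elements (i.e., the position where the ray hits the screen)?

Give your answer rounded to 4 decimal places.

Initial: x=1.0000 theta=-0.3000
After 1 (propagate distance d=30): x=-8.0000 theta=-0.3000
After 2 (thin lens f=-60): x=-8.0000 theta=-13/30 (≈-0.4333)
After 3 (propagate distance d=23): x=-539/30 (≈-17.9667) theta=-13/30 (≈-0.4333)
After 4 (thin lens f=48): x=-539/30 (≈-17.9667) theta=-17/288 (≈-0.0590)
After 5 (propagate distance d=7): x=-26467/1440 (≈-18.3799) theta=-17/288 (≈-0.0590)
After 6 (thin lens f=58): x=-26467/1440 (≈-18.3799) theta=2393/9280 (≈0.2579)
After 7 (propagate distance d=24): x=-509099/41760 (≈-12.1911) theta=2393/9280 (≈0.2579)
After 8 (thin lens f=58): x=-509099/41760 (≈-12.1911) theta=141709/302760 (≈0.4681)
After 9 (propagate distance d=29 (to screen)): x=57737/41760 (≈1.3826) theta=141709/302760 (≈0.4681)
Rounded to 4 decimal places: x = 1.3826

Answer: 1.3826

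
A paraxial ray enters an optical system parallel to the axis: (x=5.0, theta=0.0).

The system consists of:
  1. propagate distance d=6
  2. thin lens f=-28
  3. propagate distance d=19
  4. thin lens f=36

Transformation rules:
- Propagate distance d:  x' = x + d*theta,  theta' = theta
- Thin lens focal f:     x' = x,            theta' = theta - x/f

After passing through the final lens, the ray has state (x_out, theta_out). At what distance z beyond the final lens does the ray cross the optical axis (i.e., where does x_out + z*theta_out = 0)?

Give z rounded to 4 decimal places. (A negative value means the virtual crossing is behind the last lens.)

Answer: 153.8182

Derivation:
Initial: x=5.0000 theta=0.0000
After 1 (propagate distance d=6): x=5.0000 theta=0.0000
After 2 (thin lens f=-28): x=5.0000 theta=5/28 (≈0.1786)
After 3 (propagate distance d=19): x=235/28 (≈8.3929) theta=5/28 (≈0.1786)
After 4 (thin lens f=36): x=235/28 (≈8.3929) theta=-55/1008 (≈-0.0546)
z_focus = -x_out/theta_out = -(235/28)/(-55/1008) = 1692/11 ≈ 153.8182
Rounded to 4 decimal places: z = 153.8182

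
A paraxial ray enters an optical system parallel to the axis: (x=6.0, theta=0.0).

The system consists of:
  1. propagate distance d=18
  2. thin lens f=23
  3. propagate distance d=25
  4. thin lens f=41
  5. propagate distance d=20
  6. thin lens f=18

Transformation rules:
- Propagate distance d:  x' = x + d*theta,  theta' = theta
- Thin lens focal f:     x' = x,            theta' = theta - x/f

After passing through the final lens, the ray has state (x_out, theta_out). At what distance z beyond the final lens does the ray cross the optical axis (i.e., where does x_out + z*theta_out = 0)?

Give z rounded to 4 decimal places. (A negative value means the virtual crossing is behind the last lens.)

Initial: x=6.0000 theta=0.0000
After 1 (propagate distance d=18): x=6.0000 theta=0.0000
After 2 (thin lens f=23): x=6.0000 theta=-6/23 (≈-0.2609)
After 3 (propagate distance d=25): x=-12/23 (≈-0.5217) theta=-6/23 (≈-0.2609)
After 4 (thin lens f=41): x=-12/23 (≈-0.5217) theta=-234/943 (≈-0.2481)
After 5 (propagate distance d=20): x=-5172/943 (≈-5.4846) theta=-234/943 (≈-0.2481)
After 6 (thin lens f=18): x=-5172/943 (≈-5.4846) theta=160/2829 (≈0.0566)
z_focus = -x_out/theta_out = -(-5172/943)/(160/2829) = 96.9750
Rounded to 4 decimal places: z = 96.9750

Answer: 96.9750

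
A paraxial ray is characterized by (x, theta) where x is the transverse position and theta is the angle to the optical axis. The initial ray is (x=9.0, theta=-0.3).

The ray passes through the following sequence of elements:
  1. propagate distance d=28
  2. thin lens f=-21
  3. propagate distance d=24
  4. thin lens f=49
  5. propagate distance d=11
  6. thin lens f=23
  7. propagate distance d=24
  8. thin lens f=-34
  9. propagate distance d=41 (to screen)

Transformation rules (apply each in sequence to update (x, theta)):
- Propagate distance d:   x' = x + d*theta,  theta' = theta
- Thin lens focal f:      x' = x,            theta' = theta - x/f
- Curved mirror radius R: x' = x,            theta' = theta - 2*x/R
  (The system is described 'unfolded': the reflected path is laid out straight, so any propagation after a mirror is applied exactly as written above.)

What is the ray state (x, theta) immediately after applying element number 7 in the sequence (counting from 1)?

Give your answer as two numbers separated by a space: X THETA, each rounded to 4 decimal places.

Answer: -3.2883 0.1785

Derivation:
Initial: x=9.0000 theta=-0.3000
After 1 (propagate distance d=28): x=0.6000 theta=-0.3000
After 2 (thin lens f=-21): x=0.6000 theta=-19/70 (≈-0.2714)
After 3 (propagate distance d=24): x=-207/35 (≈-5.9143) theta=-19/70 (≈-0.2714)
After 4 (thin lens f=49): x=-207/35 (≈-5.9143) theta=-517/3430 (≈-0.1507)
After 5 (propagate distance d=11): x=-25973/3430 (≈-7.5723) theta=-517/3430 (≈-0.1507)
After 6 (thin lens f=23): x=-25973/3430 (≈-7.5723) theta=7041/39445 (≈0.1785)
After 7 (propagate distance d=24): x=-259411/78890 (≈-3.2883) theta=7041/39445 (≈0.1785)
Rounded to 4 decimal places: x = -3.2883, theta = 0.1785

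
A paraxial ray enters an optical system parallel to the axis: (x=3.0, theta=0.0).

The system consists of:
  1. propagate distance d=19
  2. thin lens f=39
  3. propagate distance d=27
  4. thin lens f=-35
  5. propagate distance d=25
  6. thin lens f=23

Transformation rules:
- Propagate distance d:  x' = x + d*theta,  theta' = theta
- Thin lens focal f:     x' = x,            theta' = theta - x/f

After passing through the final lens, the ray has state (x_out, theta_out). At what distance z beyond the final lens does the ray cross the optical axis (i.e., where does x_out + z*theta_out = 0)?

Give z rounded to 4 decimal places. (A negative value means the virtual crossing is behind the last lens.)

Answer: -9.5321

Derivation:
Initial: x=3.0000 theta=0.0000
After 1 (propagate distance d=19): x=3.0000 theta=0.0000
After 2 (thin lens f=39): x=3.0000 theta=-1/13 (≈-0.0769)
After 3 (propagate distance d=27): x=12/13 (≈0.9231) theta=-1/13 (≈-0.0769)
After 4 (thin lens f=-35): x=12/13 (≈0.9231) theta=-23/455 (≈-0.0505)
After 5 (propagate distance d=25): x=-31/91 (≈-0.3407) theta=-23/455 (≈-0.0505)
After 6 (thin lens f=23): x=-31/91 (≈-0.3407) theta=-374/10465 (≈-0.0357)
z_focus = -x_out/theta_out = -(-31/91)/(-374/10465) = -3565/374 ≈ -9.5321
Rounded to 4 decimal places: z = -9.5321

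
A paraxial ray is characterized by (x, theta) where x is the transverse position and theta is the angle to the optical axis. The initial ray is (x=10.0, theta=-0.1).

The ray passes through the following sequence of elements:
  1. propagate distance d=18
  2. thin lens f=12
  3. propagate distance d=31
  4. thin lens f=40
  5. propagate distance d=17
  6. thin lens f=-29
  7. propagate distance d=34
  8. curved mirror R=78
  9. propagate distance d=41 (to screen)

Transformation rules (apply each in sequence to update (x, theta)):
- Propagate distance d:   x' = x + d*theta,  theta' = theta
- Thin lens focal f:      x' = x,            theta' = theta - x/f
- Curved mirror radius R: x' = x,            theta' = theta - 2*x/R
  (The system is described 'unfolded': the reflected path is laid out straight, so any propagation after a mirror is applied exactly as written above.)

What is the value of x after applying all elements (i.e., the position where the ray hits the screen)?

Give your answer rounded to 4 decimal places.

Initial: x=10.0000 theta=-0.1000
After 1 (propagate distance d=18): x=8.2000 theta=-0.1000
After 2 (thin lens f=12): x=8.2000 theta=-47/60 (≈-0.7833)
After 3 (propagate distance d=31): x=-193/12 (≈-16.0833) theta=-47/60 (≈-0.7833)
After 4 (thin lens f=40): x=-193/12 (≈-16.0833) theta=-61/160 (≈-0.3813)
After 5 (propagate distance d=17): x=-10831/480 (≈-22.5646) theta=-61/160 (≈-0.3813)
After 6 (thin lens f=-29): x=-10831/480 (≈-22.5646) theta=-8069/6960 (≈-1.1593)
After 7 (propagate distance d=34): x=-287597/4640 (≈-61.9821) theta=-8069/6960 (≈-1.1593)
After 8 (curved mirror R=78): x=-287597/4640 (≈-61.9821) theta=77803/180960 (≈0.4299)
After 9 (propagate distance d=41 (to screen)): x=-200659/4524 (≈-44.3543) theta=77803/180960 (≈0.4299)
Rounded to 4 decimal places: x = -44.3543

Answer: -44.3543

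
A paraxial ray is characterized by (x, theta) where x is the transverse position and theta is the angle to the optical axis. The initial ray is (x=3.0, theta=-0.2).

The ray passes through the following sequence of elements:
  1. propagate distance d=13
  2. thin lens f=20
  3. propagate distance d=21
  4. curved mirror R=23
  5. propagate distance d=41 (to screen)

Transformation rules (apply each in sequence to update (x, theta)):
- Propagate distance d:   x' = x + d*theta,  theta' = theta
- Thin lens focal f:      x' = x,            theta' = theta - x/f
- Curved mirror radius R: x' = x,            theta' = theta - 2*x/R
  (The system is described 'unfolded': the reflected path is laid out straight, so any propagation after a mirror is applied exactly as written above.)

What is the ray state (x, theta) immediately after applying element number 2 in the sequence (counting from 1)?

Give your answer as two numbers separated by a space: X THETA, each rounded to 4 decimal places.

Initial: x=3.0000 theta=-0.2000
After 1 (propagate distance d=13): x=0.4000 theta=-0.2000
After 2 (thin lens f=20): x=0.4000 theta=-0.2200
Rounded to 4 decimal places: x = 0.4000, theta = -0.2200

Answer: 0.4000 -0.2200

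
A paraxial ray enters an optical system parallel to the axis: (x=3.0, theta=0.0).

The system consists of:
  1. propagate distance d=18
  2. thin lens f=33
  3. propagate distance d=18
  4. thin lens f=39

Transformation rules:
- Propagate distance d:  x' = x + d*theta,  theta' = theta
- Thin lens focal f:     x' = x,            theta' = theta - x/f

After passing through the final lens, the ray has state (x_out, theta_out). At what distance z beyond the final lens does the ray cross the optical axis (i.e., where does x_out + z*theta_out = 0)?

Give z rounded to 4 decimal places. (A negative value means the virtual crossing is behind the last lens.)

Initial: x=3.0000 theta=0.0000
After 1 (propagate distance d=18): x=3.0000 theta=0.0000
After 2 (thin lens f=33): x=3.0000 theta=-1/11 (≈-0.0909)
After 3 (propagate distance d=18): x=15/11 (≈1.3636) theta=-1/11 (≈-0.0909)
After 4 (thin lens f=39): x=15/11 (≈1.3636) theta=-18/143 (≈-0.1259)
z_focus = -x_out/theta_out = -(15/11)/(-18/143) = 65/6 ≈ 10.8333
Rounded to 4 decimal places: z = 10.8333

Answer: 10.8333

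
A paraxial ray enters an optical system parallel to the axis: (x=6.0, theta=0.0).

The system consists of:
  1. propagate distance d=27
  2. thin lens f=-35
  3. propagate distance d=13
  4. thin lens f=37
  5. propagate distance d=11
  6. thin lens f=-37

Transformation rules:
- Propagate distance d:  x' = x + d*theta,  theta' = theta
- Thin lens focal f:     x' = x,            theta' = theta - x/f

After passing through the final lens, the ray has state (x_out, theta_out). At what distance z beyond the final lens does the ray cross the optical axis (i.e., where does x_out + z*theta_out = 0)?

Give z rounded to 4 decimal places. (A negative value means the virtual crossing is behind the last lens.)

Initial: x=6.0000 theta=0.0000
After 1 (propagate distance d=27): x=6.0000 theta=0.0000
After 2 (thin lens f=-35): x=6.0000 theta=6/35 (≈0.1714)
After 3 (propagate distance d=13): x=288/35 (≈8.2286) theta=6/35 (≈0.1714)
After 4 (thin lens f=37): x=288/35 (≈8.2286) theta=-66/1295 (≈-0.0510)
After 5 (propagate distance d=11): x=1986/259 (≈7.6680) theta=-66/1295 (≈-0.0510)
After 6 (thin lens f=-37): x=1986/259 (≈7.6680) theta=7488/47915 (≈0.1563)
z_focus = -x_out/theta_out = -(1986/259)/(7488/47915) = -61235/1248 ≈ -49.0665
Rounded to 4 decimal places: z = -49.0665

Answer: -49.0665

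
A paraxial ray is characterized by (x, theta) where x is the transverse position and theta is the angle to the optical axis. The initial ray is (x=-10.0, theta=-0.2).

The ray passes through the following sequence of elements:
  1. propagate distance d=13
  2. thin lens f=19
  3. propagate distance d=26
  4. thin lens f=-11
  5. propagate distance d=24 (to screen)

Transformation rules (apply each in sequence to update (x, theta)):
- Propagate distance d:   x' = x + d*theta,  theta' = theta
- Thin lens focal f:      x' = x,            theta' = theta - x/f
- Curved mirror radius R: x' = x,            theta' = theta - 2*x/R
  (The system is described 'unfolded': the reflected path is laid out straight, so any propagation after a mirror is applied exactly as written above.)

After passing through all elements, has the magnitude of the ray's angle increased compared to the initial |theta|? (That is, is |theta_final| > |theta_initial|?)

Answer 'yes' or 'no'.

Answer: yes

Derivation:
Initial: x=-10.0000 theta=-0.2000
After 1 (propagate distance d=13): x=-12.6000 theta=-0.2000
After 2 (thin lens f=19): x=-12.6000 theta=44/95 (≈0.4632)
After 3 (propagate distance d=26): x=-53/95 (≈-0.5579) theta=44/95 (≈0.4632)
After 4 (thin lens f=-11): x=-53/95 (≈-0.5579) theta=431/1045 (≈0.4124)
After 5 (propagate distance d=24 (to screen)): x=9761/1045 (≈9.3407) theta=431/1045 (≈0.4124)
|theta_initial|=0.2000 |theta_final|=431/1045 (≈0.4124) -> increased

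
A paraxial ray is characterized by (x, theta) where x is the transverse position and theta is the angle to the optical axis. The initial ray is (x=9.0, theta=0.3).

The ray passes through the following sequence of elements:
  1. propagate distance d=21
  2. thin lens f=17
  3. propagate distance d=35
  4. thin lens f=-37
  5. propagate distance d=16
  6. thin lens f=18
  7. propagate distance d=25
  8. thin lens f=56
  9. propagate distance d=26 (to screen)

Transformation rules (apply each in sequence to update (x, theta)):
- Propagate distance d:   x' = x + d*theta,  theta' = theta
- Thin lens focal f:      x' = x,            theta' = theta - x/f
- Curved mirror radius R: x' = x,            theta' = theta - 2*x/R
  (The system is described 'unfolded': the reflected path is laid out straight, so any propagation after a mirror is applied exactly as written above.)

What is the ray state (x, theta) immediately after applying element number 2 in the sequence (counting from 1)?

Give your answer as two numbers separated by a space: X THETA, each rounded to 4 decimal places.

Initial: x=9.0000 theta=0.3000
After 1 (propagate distance d=21): x=15.3000 theta=0.3000
After 2 (thin lens f=17): x=15.3000 theta=-0.6000
Rounded to 4 decimal places: x = 15.3000, theta = -0.6000

Answer: 15.3000 -0.6000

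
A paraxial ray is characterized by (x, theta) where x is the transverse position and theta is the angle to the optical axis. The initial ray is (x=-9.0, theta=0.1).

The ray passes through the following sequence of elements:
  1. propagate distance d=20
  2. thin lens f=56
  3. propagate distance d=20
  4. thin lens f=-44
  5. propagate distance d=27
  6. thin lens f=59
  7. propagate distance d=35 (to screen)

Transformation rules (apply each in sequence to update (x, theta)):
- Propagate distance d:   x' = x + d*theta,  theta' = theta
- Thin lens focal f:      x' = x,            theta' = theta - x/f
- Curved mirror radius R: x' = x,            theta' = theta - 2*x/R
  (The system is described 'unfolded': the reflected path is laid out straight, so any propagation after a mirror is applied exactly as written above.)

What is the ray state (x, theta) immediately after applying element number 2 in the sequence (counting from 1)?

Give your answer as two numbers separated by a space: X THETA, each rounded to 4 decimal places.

Answer: -7.0000 0.2250

Derivation:
Initial: x=-9.0000 theta=0.1000
After 1 (propagate distance d=20): x=-7.0000 theta=0.1000
After 2 (thin lens f=56): x=-7.0000 theta=0.2250
Rounded to 4 decimal places: x = -7.0000, theta = 0.2250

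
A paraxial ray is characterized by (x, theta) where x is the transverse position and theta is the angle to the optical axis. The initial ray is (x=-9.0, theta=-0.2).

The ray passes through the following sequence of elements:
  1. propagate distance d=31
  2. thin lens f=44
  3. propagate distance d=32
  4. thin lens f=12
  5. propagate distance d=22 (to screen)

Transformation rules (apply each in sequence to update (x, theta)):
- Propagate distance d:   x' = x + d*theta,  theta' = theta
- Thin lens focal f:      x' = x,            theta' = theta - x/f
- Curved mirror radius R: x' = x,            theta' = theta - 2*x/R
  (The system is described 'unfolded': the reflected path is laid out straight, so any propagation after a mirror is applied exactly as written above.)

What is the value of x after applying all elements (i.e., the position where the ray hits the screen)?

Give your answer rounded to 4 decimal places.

Answer: 11.9879

Derivation:
Initial: x=-9.0000 theta=-0.2000
After 1 (propagate distance d=31): x=-15.2000 theta=-0.2000
After 2 (thin lens f=44): x=-15.2000 theta=8/55 (≈0.1455)
After 3 (propagate distance d=32): x=-116/11 (≈-10.5455) theta=8/55 (≈0.1455)
After 4 (thin lens f=12): x=-116/11 (≈-10.5455) theta=169/165 (≈1.0242)
After 5 (propagate distance d=22 (to screen)): x=1978/165 (≈11.9879) theta=169/165 (≈1.0242)
Rounded to 4 decimal places: x = 11.9879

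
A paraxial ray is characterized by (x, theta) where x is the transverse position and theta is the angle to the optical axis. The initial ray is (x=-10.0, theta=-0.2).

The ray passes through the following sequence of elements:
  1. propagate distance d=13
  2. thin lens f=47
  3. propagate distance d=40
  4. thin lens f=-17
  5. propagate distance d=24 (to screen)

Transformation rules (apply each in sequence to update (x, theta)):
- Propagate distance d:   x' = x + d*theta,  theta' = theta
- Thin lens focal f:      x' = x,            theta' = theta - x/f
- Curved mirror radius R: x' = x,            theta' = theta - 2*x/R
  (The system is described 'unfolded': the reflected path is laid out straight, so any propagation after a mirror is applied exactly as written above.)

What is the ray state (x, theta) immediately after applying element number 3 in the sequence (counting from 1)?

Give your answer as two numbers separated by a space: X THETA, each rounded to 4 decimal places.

Answer: -9.8766 0.0681

Derivation:
Initial: x=-10.0000 theta=-0.2000
After 1 (propagate distance d=13): x=-12.6000 theta=-0.2000
After 2 (thin lens f=47): x=-12.6000 theta=16/235 (≈0.0681)
After 3 (propagate distance d=40): x=-2321/235 (≈-9.8766) theta=16/235 (≈0.0681)
Rounded to 4 decimal places: x = -9.8766, theta = 0.0681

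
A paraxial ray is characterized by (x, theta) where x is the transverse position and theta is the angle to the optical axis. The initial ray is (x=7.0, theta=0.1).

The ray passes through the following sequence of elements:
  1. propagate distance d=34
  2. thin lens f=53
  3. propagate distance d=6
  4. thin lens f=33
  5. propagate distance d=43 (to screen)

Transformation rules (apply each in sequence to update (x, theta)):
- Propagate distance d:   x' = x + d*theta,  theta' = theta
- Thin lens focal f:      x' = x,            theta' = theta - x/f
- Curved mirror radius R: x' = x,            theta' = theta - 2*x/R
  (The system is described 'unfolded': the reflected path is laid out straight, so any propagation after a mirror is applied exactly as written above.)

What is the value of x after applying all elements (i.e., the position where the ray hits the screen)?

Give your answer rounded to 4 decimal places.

Answer: -7.1143

Derivation:
Initial: x=7.0000 theta=0.1000
After 1 (propagate distance d=34): x=10.4000 theta=0.1000
After 2 (thin lens f=53): x=10.4000 theta=-51/530 (≈-0.0962)
After 3 (propagate distance d=6): x=2603/265 (≈9.8226) theta=-51/530 (≈-0.0962)
After 4 (thin lens f=33): x=2603/265 (≈9.8226) theta=-6889/17490 (≈-0.3939)
After 5 (propagate distance d=43 (to screen)): x=-124429/17490 (≈-7.1143) theta=-6889/17490 (≈-0.3939)
Rounded to 4 decimal places: x = -7.1143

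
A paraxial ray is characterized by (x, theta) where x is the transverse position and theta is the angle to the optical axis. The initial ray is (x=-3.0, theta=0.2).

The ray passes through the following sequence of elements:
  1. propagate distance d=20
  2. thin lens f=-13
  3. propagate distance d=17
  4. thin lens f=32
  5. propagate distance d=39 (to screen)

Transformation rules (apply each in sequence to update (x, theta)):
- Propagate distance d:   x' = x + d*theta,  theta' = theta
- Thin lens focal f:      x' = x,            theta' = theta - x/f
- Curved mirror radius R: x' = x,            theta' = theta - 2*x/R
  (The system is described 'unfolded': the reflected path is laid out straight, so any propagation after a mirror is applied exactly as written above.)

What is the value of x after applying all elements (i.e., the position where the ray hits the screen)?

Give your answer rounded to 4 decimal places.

Initial: x=-3.0000 theta=0.2000
After 1 (propagate distance d=20): x=1.0000 theta=0.2000
After 2 (thin lens f=-13): x=1.0000 theta=18/65 (≈0.2769)
After 3 (propagate distance d=17): x=371/65 (≈5.7077) theta=18/65 (≈0.2769)
After 4 (thin lens f=32): x=371/65 (≈5.7077) theta=41/416 (≈0.0986)
After 5 (propagate distance d=39 (to screen)): x=19867/2080 (≈9.5514) theta=41/416 (≈0.0986)
Rounded to 4 decimal places: x = 9.5514

Answer: 9.5514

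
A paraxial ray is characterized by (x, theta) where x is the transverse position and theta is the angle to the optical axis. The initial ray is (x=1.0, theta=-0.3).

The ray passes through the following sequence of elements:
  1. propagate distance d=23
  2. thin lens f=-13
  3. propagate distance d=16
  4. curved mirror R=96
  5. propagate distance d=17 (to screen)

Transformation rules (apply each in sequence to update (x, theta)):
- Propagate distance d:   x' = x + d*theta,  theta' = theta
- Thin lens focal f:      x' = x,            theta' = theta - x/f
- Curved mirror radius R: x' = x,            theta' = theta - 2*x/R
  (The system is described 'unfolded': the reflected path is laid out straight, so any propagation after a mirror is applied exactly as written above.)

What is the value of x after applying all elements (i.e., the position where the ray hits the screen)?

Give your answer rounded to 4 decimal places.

Answer: -24.4155

Derivation:
Initial: x=1.0000 theta=-0.3000
After 1 (propagate distance d=23): x=-5.9000 theta=-0.3000
After 2 (thin lens f=-13): x=-5.9000 theta=-49/65 (≈-0.7538)
After 3 (propagate distance d=16): x=-467/26 (≈-17.9615) theta=-49/65 (≈-0.7538)
After 4 (curved mirror R=96): x=-467/26 (≈-17.9615) theta=-2369/6240 (≈-0.3796)
After 5 (propagate distance d=17 (to screen)): x=-152353/6240 (≈-24.4155) theta=-2369/6240 (≈-0.3796)
Rounded to 4 decimal places: x = -24.4155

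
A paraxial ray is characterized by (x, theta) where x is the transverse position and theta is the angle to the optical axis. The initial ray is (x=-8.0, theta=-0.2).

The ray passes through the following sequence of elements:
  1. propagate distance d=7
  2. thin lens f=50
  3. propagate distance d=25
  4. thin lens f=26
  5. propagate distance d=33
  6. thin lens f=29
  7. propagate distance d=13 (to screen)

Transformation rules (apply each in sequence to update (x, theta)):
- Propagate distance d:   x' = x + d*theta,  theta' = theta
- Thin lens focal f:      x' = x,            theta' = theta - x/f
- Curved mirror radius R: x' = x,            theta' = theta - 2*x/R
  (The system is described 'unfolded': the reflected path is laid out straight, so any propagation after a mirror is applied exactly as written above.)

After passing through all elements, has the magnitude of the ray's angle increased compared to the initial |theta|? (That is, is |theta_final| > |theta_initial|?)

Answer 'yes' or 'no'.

Initial: x=-8.0000 theta=-0.2000
After 1 (propagate distance d=7): x=-9.4000 theta=-0.2000
After 2 (thin lens f=50): x=-9.4000 theta=-0.0120
After 3 (propagate distance d=25): x=-9.7000 theta=-0.0120
After 4 (thin lens f=26): x=-9.7000 theta=2347/6500 (≈0.3611)
After 5 (propagate distance d=33): x=14401/6500 (≈2.2155) theta=2347/6500 (≈0.3611)
After 6 (thin lens f=29): x=14401/6500 (≈2.2155) theta=26831/94250 (≈0.2847)
After 7 (propagate distance d=13 (to screen)): x=223047/37700 (≈5.9164) theta=26831/94250 (≈0.2847)
|theta_initial|=0.2000 |theta_final|=26831/94250 (≈0.2847) -> increased

Answer: yes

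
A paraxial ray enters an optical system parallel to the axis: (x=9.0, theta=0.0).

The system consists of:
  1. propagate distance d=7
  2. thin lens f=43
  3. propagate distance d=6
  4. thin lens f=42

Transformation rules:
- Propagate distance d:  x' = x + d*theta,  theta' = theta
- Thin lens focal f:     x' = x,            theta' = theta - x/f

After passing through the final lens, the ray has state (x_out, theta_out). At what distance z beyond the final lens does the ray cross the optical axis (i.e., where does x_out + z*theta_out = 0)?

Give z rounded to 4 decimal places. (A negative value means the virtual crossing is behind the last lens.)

Answer: 19.6709

Derivation:
Initial: x=9.0000 theta=0.0000
After 1 (propagate distance d=7): x=9.0000 theta=0.0000
After 2 (thin lens f=43): x=9.0000 theta=-9/43 (≈-0.2093)
After 3 (propagate distance d=6): x=333/43 (≈7.7442) theta=-9/43 (≈-0.2093)
After 4 (thin lens f=42): x=333/43 (≈7.7442) theta=-237/602 (≈-0.3937)
z_focus = -x_out/theta_out = -(333/43)/(-237/602) = 1554/79 ≈ 19.6709
Rounded to 4 decimal places: z = 19.6709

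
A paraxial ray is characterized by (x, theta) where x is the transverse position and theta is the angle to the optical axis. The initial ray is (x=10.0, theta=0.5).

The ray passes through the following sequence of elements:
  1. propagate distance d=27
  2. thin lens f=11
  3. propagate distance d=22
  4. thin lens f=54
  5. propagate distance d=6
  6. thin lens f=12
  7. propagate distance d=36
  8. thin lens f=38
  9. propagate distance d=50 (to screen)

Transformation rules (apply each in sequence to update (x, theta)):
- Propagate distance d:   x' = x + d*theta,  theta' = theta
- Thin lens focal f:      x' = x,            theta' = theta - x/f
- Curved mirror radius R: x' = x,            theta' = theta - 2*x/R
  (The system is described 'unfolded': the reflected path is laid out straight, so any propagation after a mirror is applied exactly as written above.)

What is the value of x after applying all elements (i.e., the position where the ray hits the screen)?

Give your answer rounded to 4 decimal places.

Answer: 19.7141

Derivation:
Initial: x=10.0000 theta=0.5000
After 1 (propagate distance d=27): x=23.5000 theta=0.5000
After 2 (thin lens f=11): x=23.5000 theta=-18/11 (≈-1.6364)
After 3 (propagate distance d=22): x=-12.5000 theta=-18/11 (≈-1.6364)
After 4 (thin lens f=54): x=-12.5000 theta=-1669/1188 (≈-1.4049)
After 5 (propagate distance d=6): x=-2072/99 (≈-20.9293) theta=-1669/1188 (≈-1.4049)
After 6 (thin lens f=12): x=-2072/99 (≈-20.9293) theta=403/1188 (≈0.3392)
After 7 (propagate distance d=36): x=-863/99 (≈-8.7172) theta=403/1188 (≈0.3392)
After 8 (thin lens f=38): x=-863/99 (≈-8.7172) theta=12835/22572 (≈0.5686)
After 9 (propagate distance d=50 (to screen)): x=222493/11286 (≈19.7141) theta=12835/22572 (≈0.5686)
Rounded to 4 decimal places: x = 19.7141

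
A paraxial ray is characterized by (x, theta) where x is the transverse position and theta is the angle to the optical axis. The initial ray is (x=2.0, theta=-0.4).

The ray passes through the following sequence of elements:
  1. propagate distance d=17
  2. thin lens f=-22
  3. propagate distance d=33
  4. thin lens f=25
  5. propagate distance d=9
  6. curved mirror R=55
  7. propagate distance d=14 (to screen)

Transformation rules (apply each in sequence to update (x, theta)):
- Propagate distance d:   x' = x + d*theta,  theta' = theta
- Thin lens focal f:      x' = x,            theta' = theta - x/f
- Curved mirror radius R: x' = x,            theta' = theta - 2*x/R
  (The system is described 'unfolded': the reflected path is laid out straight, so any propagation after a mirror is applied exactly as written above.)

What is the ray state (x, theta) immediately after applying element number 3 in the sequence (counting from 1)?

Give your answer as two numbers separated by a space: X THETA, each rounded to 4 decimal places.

Answer: -25.2000 -0.6182

Derivation:
Initial: x=2.0000 theta=-0.4000
After 1 (propagate distance d=17): x=-4.8000 theta=-0.4000
After 2 (thin lens f=-22): x=-4.8000 theta=-34/55 (≈-0.6182)
After 3 (propagate distance d=33): x=-25.2000 theta=-34/55 (≈-0.6182)
Rounded to 4 decimal places: x = -25.2000, theta = -0.6182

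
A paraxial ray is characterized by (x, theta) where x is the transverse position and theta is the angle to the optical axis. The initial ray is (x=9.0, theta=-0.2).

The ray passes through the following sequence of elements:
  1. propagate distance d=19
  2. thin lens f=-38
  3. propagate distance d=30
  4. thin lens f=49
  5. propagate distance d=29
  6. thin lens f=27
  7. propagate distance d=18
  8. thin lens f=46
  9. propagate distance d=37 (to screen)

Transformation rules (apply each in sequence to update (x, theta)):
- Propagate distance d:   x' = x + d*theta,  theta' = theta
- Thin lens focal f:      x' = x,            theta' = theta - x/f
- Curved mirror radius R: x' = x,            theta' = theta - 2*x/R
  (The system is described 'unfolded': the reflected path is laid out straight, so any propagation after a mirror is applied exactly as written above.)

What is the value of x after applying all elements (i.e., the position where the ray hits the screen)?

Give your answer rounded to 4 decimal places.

Initial: x=9.0000 theta=-0.2000
After 1 (propagate distance d=19): x=5.2000 theta=-0.2000
After 2 (thin lens f=-38): x=5.2000 theta=-6/95 (≈-0.0632)
After 3 (propagate distance d=30): x=314/95 (≈3.3053) theta=-6/95 (≈-0.0632)
After 4 (thin lens f=49): x=314/95 (≈3.3053) theta=-32/245 (≈-0.1306)
After 5 (propagate distance d=29): x=-2246/4655 (≈-0.4825) theta=-32/245 (≈-0.1306)
After 6 (thin lens f=27): x=-2246/4655 (≈-0.4825) theta=-2834/25137 (≈-0.1127)
After 7 (propagate distance d=18): x=-35078/13965 (≈-2.5119) theta=-2834/25137 (≈-0.1127)
After 8 (thin lens f=46): x=-35078/13965 (≈-2.5119) theta=-168059/2890755 (≈-0.0581)
After 9 (propagate distance d=37 (to screen)): x=-13479329/2890755 (≈-4.6629) theta=-168059/2890755 (≈-0.0581)
Rounded to 4 decimal places: x = -4.6629

Answer: -4.6629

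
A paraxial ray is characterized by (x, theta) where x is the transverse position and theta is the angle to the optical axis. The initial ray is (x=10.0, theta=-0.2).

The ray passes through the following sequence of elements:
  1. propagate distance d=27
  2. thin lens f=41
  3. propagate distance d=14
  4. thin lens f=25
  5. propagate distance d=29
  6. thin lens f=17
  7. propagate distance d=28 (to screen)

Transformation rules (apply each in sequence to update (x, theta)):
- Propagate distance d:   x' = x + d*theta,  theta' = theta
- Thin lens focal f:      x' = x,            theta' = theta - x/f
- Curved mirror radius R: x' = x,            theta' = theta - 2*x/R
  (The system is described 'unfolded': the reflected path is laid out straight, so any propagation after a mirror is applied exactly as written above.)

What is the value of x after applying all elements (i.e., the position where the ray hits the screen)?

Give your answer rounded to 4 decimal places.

Initial: x=10.0000 theta=-0.2000
After 1 (propagate distance d=27): x=4.6000 theta=-0.2000
After 2 (thin lens f=41): x=4.6000 theta=-64/205 (≈-0.3122)
After 3 (propagate distance d=14): x=47/205 (≈0.2293) theta=-64/205 (≈-0.3122)
After 4 (thin lens f=25): x=47/205 (≈0.2293) theta=-1647/5125 (≈-0.3214)
After 5 (propagate distance d=29): x=-46588/5125 (≈-9.0903) theta=-1647/5125 (≈-0.3214)
After 6 (thin lens f=17): x=-46588/5125 (≈-9.0903) theta=18589/87125 (≈0.2134)
After 7 (propagate distance d=28 (to screen)): x=-271504/87125 (≈-3.1163) theta=18589/87125 (≈0.2134)
Rounded to 4 decimal places: x = -3.1163

Answer: -3.1163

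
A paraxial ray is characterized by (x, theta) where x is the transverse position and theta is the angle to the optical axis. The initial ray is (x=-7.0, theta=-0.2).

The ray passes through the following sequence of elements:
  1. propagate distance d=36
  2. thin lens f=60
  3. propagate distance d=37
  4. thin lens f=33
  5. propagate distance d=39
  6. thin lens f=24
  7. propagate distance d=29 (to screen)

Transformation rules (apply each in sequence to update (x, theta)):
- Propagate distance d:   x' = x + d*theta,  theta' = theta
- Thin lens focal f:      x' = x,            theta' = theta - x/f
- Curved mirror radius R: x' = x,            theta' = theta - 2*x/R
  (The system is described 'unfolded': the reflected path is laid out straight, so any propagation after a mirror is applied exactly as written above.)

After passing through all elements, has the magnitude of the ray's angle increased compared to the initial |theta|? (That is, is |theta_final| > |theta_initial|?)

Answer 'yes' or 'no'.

Initial: x=-7.0000 theta=-0.2000
After 1 (propagate distance d=36): x=-14.2000 theta=-0.2000
After 2 (thin lens f=60): x=-14.2000 theta=11/300 (≈0.0367)
After 3 (propagate distance d=37): x=-3853/300 (≈-12.8433) theta=11/300 (≈0.0367)
After 4 (thin lens f=33): x=-3853/300 (≈-12.8433) theta=1054/2475 (≈0.4259)
After 5 (propagate distance d=39): x=497/132 (≈3.7652) theta=1054/2475 (≈0.4259)
After 6 (thin lens f=24): x=497/132 (≈3.7652) theta=2367/8800 (≈0.2690)
After 7 (propagate distance d=29 (to screen)): x=305329/26400 (≈11.5655) theta=2367/8800 (≈0.2690)
|theta_initial|=0.2000 |theta_final|=2367/8800 (≈0.2690) -> increased

Answer: yes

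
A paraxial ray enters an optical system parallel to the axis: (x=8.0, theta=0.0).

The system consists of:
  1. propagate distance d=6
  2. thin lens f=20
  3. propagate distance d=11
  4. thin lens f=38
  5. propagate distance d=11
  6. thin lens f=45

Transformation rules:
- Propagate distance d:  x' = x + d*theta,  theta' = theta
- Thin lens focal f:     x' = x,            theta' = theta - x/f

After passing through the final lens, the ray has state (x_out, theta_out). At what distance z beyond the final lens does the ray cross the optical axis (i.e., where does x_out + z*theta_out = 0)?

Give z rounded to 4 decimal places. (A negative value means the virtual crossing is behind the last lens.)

Initial: x=8.0000 theta=0.0000
After 1 (propagate distance d=6): x=8.0000 theta=0.0000
After 2 (thin lens f=20): x=8.0000 theta=-0.4000
After 3 (propagate distance d=11): x=3.6000 theta=-0.4000
After 4 (thin lens f=38): x=3.6000 theta=-47/95 (≈-0.4947)
After 5 (propagate distance d=11): x=-35/19 (≈-1.8421) theta=-47/95 (≈-0.4947)
After 6 (thin lens f=45): x=-35/19 (≈-1.8421) theta=-388/855 (≈-0.4538)
z_focus = -x_out/theta_out = -(-35/19)/(-388/855) = -1575/388 ≈ -4.0593
Rounded to 4 decimal places: z = -4.0593

Answer: -4.0593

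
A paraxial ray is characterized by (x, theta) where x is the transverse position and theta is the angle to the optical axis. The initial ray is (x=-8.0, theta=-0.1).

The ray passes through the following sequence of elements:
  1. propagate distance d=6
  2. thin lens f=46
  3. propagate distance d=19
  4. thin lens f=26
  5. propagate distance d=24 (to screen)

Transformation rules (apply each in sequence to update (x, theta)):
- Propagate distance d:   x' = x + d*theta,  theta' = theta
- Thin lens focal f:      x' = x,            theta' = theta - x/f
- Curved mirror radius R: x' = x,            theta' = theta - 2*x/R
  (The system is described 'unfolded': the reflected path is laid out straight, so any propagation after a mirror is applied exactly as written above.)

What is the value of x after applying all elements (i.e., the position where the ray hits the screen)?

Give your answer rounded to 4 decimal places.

Initial: x=-8.0000 theta=-0.1000
After 1 (propagate distance d=6): x=-8.6000 theta=-0.1000
After 2 (thin lens f=46): x=-8.6000 theta=2/23 (≈0.0870)
After 3 (propagate distance d=19): x=-799/115 (≈-6.9478) theta=2/23 (≈0.0870)
After 4 (thin lens f=26): x=-799/115 (≈-6.9478) theta=1059/2990 (≈0.3542)
After 5 (propagate distance d=24 (to screen)): x=2321/1495 (≈1.5525) theta=1059/2990 (≈0.3542)
Rounded to 4 decimal places: x = 1.5525

Answer: 1.5525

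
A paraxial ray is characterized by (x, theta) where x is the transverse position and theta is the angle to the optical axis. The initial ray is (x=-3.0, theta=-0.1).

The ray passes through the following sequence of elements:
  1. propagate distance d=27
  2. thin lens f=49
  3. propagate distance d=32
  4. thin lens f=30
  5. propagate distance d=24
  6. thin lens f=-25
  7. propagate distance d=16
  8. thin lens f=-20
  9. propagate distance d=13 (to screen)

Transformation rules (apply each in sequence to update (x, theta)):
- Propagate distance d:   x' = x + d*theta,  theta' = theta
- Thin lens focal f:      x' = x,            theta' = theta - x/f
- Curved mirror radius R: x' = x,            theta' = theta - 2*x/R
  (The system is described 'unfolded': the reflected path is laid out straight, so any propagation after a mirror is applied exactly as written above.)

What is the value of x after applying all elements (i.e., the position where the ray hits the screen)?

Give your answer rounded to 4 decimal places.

Initial: x=-3.0000 theta=-0.1000
After 1 (propagate distance d=27): x=-5.7000 theta=-0.1000
After 2 (thin lens f=49): x=-5.7000 theta=4/245 (≈0.0163)
After 3 (propagate distance d=32): x=-2537/490 (≈-5.1776) theta=4/245 (≈0.0163)
After 4 (thin lens f=30): x=-2537/490 (≈-5.1776) theta=2777/14700 (≈0.1889)
After 5 (propagate distance d=24): x=-1577/2450 (≈-0.6437) theta=2777/14700 (≈0.1889)
After 6 (thin lens f=-25): x=-1577/2450 (≈-0.6437) theta=59963/367500 (≈0.1632)
After 7 (propagate distance d=16): x=361429/183750 (≈1.9670) theta=59963/367500 (≈0.1632)
After 8 (thin lens f=-20): x=361429/183750 (≈1.9670) theta=320353/1225000 (≈0.2615)
After 9 (propagate distance d=13 (to screen)): x=19722347/3675000 (≈5.3666) theta=320353/1225000 (≈0.2615)
Rounded to 4 decimal places: x = 5.3666

Answer: 5.3666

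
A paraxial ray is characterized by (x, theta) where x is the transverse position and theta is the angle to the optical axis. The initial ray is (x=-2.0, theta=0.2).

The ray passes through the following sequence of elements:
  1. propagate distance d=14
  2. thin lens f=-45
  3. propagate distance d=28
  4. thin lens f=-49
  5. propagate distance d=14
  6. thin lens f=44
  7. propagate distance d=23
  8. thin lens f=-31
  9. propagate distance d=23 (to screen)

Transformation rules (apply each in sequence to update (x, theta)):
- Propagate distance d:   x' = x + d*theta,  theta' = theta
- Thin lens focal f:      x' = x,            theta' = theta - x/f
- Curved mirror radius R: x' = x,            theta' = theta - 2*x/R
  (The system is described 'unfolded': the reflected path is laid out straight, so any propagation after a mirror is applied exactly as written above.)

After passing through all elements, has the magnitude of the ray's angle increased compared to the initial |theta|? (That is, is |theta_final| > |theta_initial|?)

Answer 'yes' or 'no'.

Answer: yes

Derivation:
Initial: x=-2.0000 theta=0.2000
After 1 (propagate distance d=14): x=0.8000 theta=0.2000
After 2 (thin lens f=-45): x=0.8000 theta=49/225 (≈0.2178)
After 3 (propagate distance d=28): x=1552/225 (≈6.8978) theta=49/225 (≈0.2178)
After 4 (thin lens f=-49): x=1552/225 (≈6.8978) theta=3953/11025 (≈0.3585)
After 5 (propagate distance d=14): x=3754/315 (≈11.9175) theta=3953/11025 (≈0.3585)
After 6 (thin lens f=44): x=3754/315 (≈11.9175) theta=21271/242550 (≈0.0877)
After 7 (propagate distance d=23): x=3379813/242550 (≈13.9345) theta=21271/242550 (≈0.0877)
After 8 (thin lens f=-31): x=3379813/242550 (≈13.9345) theta=2019607/3759525 (≈0.5372)
After 9 (propagate distance d=23 (to screen)): x=7907045/300762 (≈26.2900) theta=2019607/3759525 (≈0.5372)
|theta_initial|=0.2000 |theta_final|=2019607/3759525 (≈0.5372) -> increased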